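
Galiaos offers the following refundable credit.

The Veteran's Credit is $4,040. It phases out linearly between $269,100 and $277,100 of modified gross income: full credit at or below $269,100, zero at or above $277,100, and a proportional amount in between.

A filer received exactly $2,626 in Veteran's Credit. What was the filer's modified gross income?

$2,626 is 2,626/4,040 of the full $4,040, so 1,414/4,040 of the $8,000 range has been used: income = $269,100 + $8,000 × 1,414/4,040 = $271,900.

$271,900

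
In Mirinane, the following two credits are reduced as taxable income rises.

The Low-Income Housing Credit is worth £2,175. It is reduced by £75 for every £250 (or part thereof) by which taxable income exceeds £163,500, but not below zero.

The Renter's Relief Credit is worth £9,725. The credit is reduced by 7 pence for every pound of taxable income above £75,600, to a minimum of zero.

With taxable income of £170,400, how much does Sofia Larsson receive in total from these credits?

Low-Income Housing Credit: income exceeds £163,500 by £6,900, which is 28 full-or-partial £250 increments; reduction = 28 × £75 = £2,100, leaving £75.
Renter's Relief Credit: 7% of the £94,800 excess over £75,600 is £6,636; credit = £9,725 − £6,636 = £3,089.
Total: £75 + £3,089 = £3,164.

£3,164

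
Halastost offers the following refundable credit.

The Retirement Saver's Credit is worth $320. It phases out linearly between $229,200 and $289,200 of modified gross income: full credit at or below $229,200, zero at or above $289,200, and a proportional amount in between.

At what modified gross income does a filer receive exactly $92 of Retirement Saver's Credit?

$92 is 92/320 of the full $320, so 228/320 of the $60,000 range has been used: income = $229,200 + $60,000 × 228/320 = $271,950.

$271,950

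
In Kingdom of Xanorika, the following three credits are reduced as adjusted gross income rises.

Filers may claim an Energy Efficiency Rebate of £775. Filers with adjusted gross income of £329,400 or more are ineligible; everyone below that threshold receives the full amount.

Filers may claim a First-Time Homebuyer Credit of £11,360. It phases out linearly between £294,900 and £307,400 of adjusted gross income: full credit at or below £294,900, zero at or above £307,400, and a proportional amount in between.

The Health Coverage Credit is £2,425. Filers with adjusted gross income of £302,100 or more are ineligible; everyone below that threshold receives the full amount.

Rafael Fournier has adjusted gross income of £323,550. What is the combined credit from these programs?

£775

Energy Efficiency Rebate: £323,550 is below the £329,400 cutoff, so the full £775 applies.
First-Time Homebuyer Credit: £323,550 is at or above £307,400, so the credit is £0.
Health Coverage Credit: £323,550 meets or exceeds the £302,100 cutoff, so the credit is £0.
Total: £775 + £0 + £0 = £775.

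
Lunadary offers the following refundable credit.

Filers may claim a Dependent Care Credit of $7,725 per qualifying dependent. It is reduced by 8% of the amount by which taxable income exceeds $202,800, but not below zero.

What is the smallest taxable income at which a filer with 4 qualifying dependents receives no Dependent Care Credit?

$589,050

Full credit = 4 × $7,725 = $30,900.
The credit falls by 8% of each dollar above $202,800, so it reaches zero when the excess is $30,900 / 8% = $386,250: income = $202,800 + $386,250 = $589,050.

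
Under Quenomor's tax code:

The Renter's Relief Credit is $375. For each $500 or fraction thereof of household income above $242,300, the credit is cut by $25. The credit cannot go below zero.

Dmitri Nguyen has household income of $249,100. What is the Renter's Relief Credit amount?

$25

Renter's Relief Credit: income exceeds $242,300 by $6,800, which is 14 full-or-partial $500 increments; reduction = 14 × $25 = $350, leaving $25.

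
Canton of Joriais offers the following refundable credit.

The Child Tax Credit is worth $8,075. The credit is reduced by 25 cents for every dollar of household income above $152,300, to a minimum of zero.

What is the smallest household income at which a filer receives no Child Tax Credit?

$184,600

The credit falls by 25% of each dollar above $152,300, so it reaches zero when the excess is $8,075 / 25% = $32,300: income = $152,300 + $32,300 = $184,600.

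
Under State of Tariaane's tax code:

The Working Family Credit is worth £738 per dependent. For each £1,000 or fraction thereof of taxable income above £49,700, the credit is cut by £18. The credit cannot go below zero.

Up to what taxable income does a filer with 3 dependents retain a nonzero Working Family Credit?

Full credit = 3 × £738 = £2,214.
After 122 increments the reduction is 122 × £18 = £2,196, leaving £18; one more increment wipes it out. Increment 122 ends at excess 122 × £1,000 = £122,000, so the highest qualifying income is £49,700 + £122,000 = £171,700.

£171,700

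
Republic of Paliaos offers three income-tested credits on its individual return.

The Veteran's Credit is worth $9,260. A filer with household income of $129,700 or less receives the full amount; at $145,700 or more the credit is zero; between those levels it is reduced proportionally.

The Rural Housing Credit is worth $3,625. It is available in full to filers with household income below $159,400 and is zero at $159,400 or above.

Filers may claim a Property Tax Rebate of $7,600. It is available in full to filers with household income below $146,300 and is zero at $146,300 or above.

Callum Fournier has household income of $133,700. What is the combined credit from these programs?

Veteran's Credit: $133,700 is $4,000 into a $16,000 phase-out range, leaving 12,000/16,000 of the credit: $9,260 × 12,000/16,000 = $6,945.
Rural Housing Credit: $133,700 is below the $159,400 cutoff, so the full $3,625 applies.
Property Tax Rebate: $133,700 is below the $146,300 cutoff, so the full $7,600 applies.
Total: $6,945 + $3,625 + $7,600 = $18,170.

$18,170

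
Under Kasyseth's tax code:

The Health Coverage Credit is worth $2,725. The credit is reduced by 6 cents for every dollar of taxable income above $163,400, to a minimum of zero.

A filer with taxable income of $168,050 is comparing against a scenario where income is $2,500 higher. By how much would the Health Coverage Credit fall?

$150

At $168,050 — 6% of the $4,650 excess over $163,400 is $279; credit = $2,725 − $279 = $2,446.
At $170,550 — 6% of the $7,150 excess over $163,400 is $429; credit = $2,725 − $429 = $2,296.
Lost: $2,446 − $2,296 = $150.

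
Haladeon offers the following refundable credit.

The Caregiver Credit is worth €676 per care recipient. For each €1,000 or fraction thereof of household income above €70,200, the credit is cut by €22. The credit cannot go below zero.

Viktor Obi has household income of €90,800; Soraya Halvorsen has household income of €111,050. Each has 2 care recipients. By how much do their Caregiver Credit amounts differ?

€440

Viktor (€90,800): Caregiver Credit: base = 2 × €676 = €1,352. income exceeds €70,200 by €20,600, which is 21 full-or-partial €1,000 increments; reduction = 21 × €22 = €462, leaving €890.
Soraya (€111,050): Caregiver Credit: base = 2 × €676 = €1,352. income exceeds €70,200 by €40,850, which is 41 full-or-partial €1,000 increments; reduction = 41 × €22 = €902, leaving €450.
Difference: |€890 − €450| = €440.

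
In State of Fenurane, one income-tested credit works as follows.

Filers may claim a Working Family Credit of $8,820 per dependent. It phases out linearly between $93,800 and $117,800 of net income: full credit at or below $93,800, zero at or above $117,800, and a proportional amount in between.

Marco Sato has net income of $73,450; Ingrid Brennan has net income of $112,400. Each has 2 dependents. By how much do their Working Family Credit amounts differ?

Marco ($73,450): Working Family Credit: base = 2 × $8,820 = $17,640. $73,450 is at or below the $93,800 threshold, so the full $17,640 applies.
Ingrid ($112,400): Working Family Credit: base = 2 × $8,820 = $17,640. $112,400 is $18,600 into a $24,000 phase-out range, leaving 5,400/24,000 of the credit: $17,640 × 5,400/24,000 = $3,969.
Difference: |$17,640 − $3,969| = $13,671.

$13,671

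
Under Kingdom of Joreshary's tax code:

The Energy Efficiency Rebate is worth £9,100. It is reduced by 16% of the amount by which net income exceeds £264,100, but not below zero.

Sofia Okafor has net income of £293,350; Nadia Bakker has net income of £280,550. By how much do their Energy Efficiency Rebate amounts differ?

£2,048

Sofia (£293,350): Energy Efficiency Rebate: 16% of the £29,250 excess over £264,100 is £4,680; credit = £9,100 − £4,680 = £4,420.
Nadia (£280,550): Energy Efficiency Rebate: 16% of the £16,450 excess over £264,100 is £2,632; credit = £9,100 − £2,632 = £6,468.
Difference: |£4,420 − £6,468| = £2,048.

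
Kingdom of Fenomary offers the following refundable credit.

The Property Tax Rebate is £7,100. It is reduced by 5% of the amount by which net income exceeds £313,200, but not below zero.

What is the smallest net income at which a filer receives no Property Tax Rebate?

£455,200

The credit falls by 5% of each pound above £313,200, so it reaches zero when the excess is £7,100 / 5% = £142,000: income = £313,200 + £142,000 = £455,200.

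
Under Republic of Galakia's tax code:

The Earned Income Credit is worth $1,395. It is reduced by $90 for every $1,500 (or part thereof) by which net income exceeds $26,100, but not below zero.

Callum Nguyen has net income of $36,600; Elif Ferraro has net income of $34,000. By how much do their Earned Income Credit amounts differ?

Callum ($36,600): Earned Income Credit: income exceeds $26,100 by $10,500, which is 7 full-or-partial $1,500 increments; reduction = 7 × $90 = $630, leaving $765.
Elif ($34,000): Earned Income Credit: income exceeds $26,100 by $7,900, which is 6 full-or-partial $1,500 increments; reduction = 6 × $90 = $540, leaving $855.
Difference: |$765 − $855| = $90.

$90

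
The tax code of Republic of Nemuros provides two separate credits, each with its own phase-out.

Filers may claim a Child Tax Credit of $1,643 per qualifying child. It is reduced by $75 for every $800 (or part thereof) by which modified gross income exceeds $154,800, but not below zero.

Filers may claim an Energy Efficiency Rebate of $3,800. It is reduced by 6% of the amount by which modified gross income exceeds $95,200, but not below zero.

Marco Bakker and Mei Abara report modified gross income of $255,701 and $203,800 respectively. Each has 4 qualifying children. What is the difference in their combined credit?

$1,922

Marco ($255,701): Child Tax Credit: base = 4 × $1,643 = $6,572. income exceeds $154,800 by $100,901 → 127 increments × $75 = $9,525 ≥ base, so the credit is $0. Energy Efficiency Rebate: 6% of the $160,501 excess over $95,200 is $9,630.06 ≥ base, so the credit is $0. total $0 + $0 = $0
Mei ($203,800): Child Tax Credit: base = 4 × $1,643 = $6,572. income exceeds $154,800 by $49,000, which is 62 full-or-partial $800 increments; reduction = 62 × $75 = $4,650, leaving $1,922. Energy Efficiency Rebate: 6% of the $108,600 excess over $95,200 is $6,516 ≥ base, so the credit is $0. total $1,922 + $0 = $1,922
Difference: |$0 − $1,922| = $1,922.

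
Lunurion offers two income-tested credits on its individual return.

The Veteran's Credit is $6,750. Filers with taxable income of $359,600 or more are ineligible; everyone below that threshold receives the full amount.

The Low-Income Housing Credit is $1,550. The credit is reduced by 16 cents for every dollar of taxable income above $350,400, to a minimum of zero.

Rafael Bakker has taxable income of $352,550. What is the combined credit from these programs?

Veteran's Credit: $352,550 is below the $359,600 cutoff, so the full $6,750 applies.
Low-Income Housing Credit: 16% of the $2,150 excess over $350,400 is $344; credit = $1,550 − $344 = $1,206.
Total: $6,750 + $1,206 = $7,956.

$7,956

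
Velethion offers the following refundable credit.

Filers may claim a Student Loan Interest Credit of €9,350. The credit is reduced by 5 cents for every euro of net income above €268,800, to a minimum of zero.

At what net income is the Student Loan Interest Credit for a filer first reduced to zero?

The credit falls by 5% of each euro above €268,800, so it reaches zero when the excess is €9,350 / 5% = €187,000: income = €268,800 + €187,000 = €455,800.

€455,800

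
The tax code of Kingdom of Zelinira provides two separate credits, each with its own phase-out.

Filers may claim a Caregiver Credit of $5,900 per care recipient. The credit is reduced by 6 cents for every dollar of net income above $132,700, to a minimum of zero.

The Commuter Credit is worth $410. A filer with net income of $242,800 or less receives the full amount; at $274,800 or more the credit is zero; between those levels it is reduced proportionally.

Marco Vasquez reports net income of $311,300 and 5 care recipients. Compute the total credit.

Caregiver Credit: base = 5 × $5,900 = $29,500. 6% of the $178,600 excess over $132,700 is $10,716; credit = $29,500 − $10,716 = $18,784.
Commuter Credit: $311,300 is at or above $274,800, so the credit is $0.
Total: $18,784 + $0 = $18,784.

$18,784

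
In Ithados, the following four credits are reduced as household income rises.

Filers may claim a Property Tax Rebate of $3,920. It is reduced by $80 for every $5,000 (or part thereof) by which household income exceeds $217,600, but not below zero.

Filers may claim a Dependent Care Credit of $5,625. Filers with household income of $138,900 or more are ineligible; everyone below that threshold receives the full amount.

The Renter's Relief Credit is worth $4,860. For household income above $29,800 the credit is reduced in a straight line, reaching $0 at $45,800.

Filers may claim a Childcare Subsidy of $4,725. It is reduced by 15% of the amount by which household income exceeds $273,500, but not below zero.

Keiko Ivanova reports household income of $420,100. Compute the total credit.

Property Tax Rebate: income exceeds $217,600 by $202,500, which is 41 full-or-partial $5,000 increments; reduction = 41 × $80 = $3,280, leaving $640.
Dependent Care Credit: $420,100 meets or exceeds the $138,900 cutoff, so the credit is $0.
Renter's Relief Credit: $420,100 is at or above $45,800, so the credit is $0.
Childcare Subsidy: 15% of the $146,600 excess over $273,500 is $21,990 ≥ base, so the credit is $0.
Total: $640 + $0 + $0 + $0 = $640.

$640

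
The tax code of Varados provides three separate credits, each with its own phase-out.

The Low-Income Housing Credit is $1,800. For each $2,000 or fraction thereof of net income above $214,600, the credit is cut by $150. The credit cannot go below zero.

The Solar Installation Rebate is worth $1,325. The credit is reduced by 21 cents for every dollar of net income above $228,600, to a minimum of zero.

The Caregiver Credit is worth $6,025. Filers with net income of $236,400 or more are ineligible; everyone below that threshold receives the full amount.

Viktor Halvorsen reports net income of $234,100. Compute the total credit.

$6,495

Low-Income Housing Credit: income exceeds $214,600 by $19,500, which is 10 full-or-partial $2,000 increments; reduction = 10 × $150 = $1,500, leaving $300.
Solar Installation Rebate: 21% of the $5,500 excess over $228,600 is $1,155; credit = $1,325 − $1,155 = $170.
Caregiver Credit: $234,100 is below the $236,400 cutoff, so the full $6,025 applies.
Total: $300 + $170 + $6,025 = $6,495.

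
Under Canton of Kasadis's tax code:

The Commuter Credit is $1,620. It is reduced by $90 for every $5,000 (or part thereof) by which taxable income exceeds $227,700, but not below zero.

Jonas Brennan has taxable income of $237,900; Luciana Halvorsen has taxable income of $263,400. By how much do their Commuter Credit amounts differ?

$450

Jonas ($237,900): Commuter Credit: income exceeds $227,700 by $10,200, which is 3 full-or-partial $5,000 increments; reduction = 3 × $90 = $270, leaving $1,350.
Luciana ($263,400): Commuter Credit: income exceeds $227,700 by $35,700, which is 8 full-or-partial $5,000 increments; reduction = 8 × $90 = $720, leaving $900.
Difference: |$1,350 − $900| = $450.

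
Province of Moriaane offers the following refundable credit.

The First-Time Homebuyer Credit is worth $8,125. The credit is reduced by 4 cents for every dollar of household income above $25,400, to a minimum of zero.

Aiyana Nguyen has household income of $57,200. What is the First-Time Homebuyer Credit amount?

$6,853

First-Time Homebuyer Credit: 4% of the $31,800 excess over $25,400 is $1,272; credit = $8,125 − $1,272 = $6,853.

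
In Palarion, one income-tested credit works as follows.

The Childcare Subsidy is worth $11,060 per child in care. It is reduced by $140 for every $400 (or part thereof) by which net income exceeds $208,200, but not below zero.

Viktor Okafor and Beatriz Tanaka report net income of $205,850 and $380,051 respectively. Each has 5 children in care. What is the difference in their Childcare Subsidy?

$55,300

Viktor ($205,850): Childcare Subsidy: base = 5 × $11,060 = $55,300. $205,850 is at or below the $208,200 threshold, so the full $55,300 applies.
Beatriz ($380,051): Childcare Subsidy: base = 5 × $11,060 = $55,300. income exceeds $208,200 by $171,851 → 430 increments × $140 = $60,200 ≥ base, so the credit is $0.
Difference: |$55,300 − $0| = $55,300.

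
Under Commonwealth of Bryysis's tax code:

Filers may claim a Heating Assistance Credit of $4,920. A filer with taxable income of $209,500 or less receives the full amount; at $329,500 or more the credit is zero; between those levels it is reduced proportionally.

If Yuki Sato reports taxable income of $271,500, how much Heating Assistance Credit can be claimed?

$2,378

Heating Assistance Credit: $271,500 is $62,000 into a $120,000 phase-out range, leaving 58,000/120,000 of the credit: $4,920 × 58,000/120,000 = $2,378.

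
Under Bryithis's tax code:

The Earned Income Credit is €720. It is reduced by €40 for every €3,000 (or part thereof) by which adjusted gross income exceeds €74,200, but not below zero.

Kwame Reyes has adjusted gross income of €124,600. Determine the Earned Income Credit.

Earned Income Credit: income exceeds €74,200 by €50,400, which is 17 full-or-partial €3,000 increments; reduction = 17 × €40 = €680, leaving €40.

€40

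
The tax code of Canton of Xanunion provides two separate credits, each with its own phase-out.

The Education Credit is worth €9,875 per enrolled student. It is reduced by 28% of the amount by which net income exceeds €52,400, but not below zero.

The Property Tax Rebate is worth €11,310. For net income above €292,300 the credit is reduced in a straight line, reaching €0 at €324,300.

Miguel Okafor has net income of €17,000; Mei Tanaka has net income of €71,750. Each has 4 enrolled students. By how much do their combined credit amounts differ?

€5,418

Miguel (€17,000): Education Credit: base = 4 × €9,875 = €39,500. €17,000 is at or below the €52,400 threshold, so the full €39,500 applies. Property Tax Rebate: €17,000 is at or below the €292,300 threshold, so the full €11,310 applies. total €39,500 + €11,310 = €50,810
Mei (€71,750): Education Credit: base = 4 × €9,875 = €39,500. 28% of the €19,350 excess over €52,400 is €5,418; credit = €39,500 − €5,418 = €34,082. Property Tax Rebate: €71,750 is at or below the €292,300 threshold, so the full €11,310 applies. total €34,082 + €11,310 = €45,392
Difference: |€50,810 − €45,392| = €5,418.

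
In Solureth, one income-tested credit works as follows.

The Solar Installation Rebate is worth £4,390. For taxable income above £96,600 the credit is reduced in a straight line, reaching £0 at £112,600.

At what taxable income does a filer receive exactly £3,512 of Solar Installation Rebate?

£3,512 is 3,512/4,390 of the full £4,390, so 878/4,390 of the £16,000 range has been used: income = £96,600 + £16,000 × 878/4,390 = £99,800.

£99,800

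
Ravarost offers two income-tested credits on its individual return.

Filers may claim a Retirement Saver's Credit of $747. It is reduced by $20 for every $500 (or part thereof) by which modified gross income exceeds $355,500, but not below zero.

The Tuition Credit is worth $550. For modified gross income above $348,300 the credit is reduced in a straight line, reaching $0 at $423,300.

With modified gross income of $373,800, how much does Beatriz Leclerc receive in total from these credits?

Retirement Saver's Credit: income exceeds $355,500 by $18,300, which is 37 full-or-partial $500 increments; reduction = 37 × $20 = $740, leaving $7.
Tuition Credit: $373,800 is $25,500 into a $75,000 phase-out range, leaving 49,500/75,000 of the credit: $550 × 49,500/75,000 = $363.
Total: $7 + $363 = $370.

$370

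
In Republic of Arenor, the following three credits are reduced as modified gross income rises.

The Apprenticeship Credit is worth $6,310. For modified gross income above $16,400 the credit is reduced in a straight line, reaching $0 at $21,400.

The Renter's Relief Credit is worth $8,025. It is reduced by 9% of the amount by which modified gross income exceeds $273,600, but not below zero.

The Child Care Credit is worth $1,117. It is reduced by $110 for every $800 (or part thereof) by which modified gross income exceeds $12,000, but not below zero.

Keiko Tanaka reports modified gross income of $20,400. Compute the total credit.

$9,287

Apprenticeship Credit: $20,400 is $4,000 into a $5,000 phase-out range, leaving 1,000/5,000 of the credit: $6,310 × 1,000/5,000 = $1,262.
Renter's Relief Credit: $20,400 is at or below the $273,600 threshold, so the full $8,025 applies.
Child Care Credit: income exceeds $12,000 by $8,400 → 11 increments × $110 = $1,210 ≥ base, so the credit is $0.
Total: $1,262 + $8,025 + $0 = $9,287.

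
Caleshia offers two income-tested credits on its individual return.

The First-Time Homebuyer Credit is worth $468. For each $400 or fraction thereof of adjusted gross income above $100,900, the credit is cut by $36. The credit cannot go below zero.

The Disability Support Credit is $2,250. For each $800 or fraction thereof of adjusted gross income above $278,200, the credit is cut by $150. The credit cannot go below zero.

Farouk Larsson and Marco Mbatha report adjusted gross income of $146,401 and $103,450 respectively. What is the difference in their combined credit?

$216

Farouk ($146,401): First-Time Homebuyer Credit: income exceeds $100,900 by $45,501 → 114 increments × $36 = $4,104 ≥ base, so the credit is $0. Disability Support Credit: $146,401 is at or below the $278,200 threshold, so the full $2,250 applies. total $0 + $2,250 = $2,250
Marco ($103,450): First-Time Homebuyer Credit: income exceeds $100,900 by $2,550, which is 7 full-or-partial $400 increments; reduction = 7 × $36 = $252, leaving $216. Disability Support Credit: $103,450 is at or below the $278,200 threshold, so the full $2,250 applies. total $216 + $2,250 = $2,466
Difference: |$2,250 − $2,466| = $216.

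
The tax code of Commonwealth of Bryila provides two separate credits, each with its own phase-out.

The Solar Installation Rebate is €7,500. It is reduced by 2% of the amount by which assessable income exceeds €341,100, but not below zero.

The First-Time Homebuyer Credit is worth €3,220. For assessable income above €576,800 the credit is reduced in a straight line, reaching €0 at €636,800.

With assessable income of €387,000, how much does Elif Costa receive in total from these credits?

Solar Installation Rebate: 2% of the €45,900 excess over €341,100 is €918; credit = €7,500 − €918 = €6,582.
First-Time Homebuyer Credit: €387,000 is at or below the €576,800 threshold, so the full €3,220 applies.
Total: €6,582 + €3,220 = €9,802.

€9,802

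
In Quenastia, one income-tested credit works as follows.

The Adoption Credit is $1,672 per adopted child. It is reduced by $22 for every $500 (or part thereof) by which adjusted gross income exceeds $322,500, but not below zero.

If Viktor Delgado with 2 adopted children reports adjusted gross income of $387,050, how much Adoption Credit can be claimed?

$484

Adoption Credit: base = 2 × $1,672 = $3,344. income exceeds $322,500 by $64,550, which is 130 full-or-partial $500 increments; reduction = 130 × $22 = $2,860, leaving $484.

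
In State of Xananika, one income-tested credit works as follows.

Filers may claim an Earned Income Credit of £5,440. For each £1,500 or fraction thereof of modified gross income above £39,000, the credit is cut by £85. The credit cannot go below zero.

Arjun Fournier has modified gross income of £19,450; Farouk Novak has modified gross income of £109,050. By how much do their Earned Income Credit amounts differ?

Arjun (£19,450): Earned Income Credit: £19,450 is at or below the £39,000 threshold, so the full £5,440 applies.
Farouk (£109,050): Earned Income Credit: income exceeds £39,000 by £70,050, which is 47 full-or-partial £1,500 increments; reduction = 47 × £85 = £3,995, leaving £1,445.
Difference: |£5,440 − £1,445| = £3,995.

£3,995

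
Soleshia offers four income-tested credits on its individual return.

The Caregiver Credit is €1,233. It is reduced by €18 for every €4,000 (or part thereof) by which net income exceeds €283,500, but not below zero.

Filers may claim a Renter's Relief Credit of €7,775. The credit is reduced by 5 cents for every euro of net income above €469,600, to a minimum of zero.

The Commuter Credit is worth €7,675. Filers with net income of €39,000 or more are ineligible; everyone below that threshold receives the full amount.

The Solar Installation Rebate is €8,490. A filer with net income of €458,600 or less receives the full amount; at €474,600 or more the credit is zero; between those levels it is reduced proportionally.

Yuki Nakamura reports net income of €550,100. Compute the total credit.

Caregiver Credit: income exceeds €283,500 by €266,600, which is 67 full-or-partial €4,000 increments; reduction = 67 × €18 = €1,206, leaving €27.
Renter's Relief Credit: 5% of the €80,500 excess over €469,600 is €4,025; credit = €7,775 − €4,025 = €3,750.
Commuter Credit: €550,100 meets or exceeds the €39,000 cutoff, so the credit is €0.
Solar Installation Rebate: €550,100 is at or above €474,600, so the credit is €0.
Total: €27 + €3,750 + €0 + €0 = €3,777.

€3,777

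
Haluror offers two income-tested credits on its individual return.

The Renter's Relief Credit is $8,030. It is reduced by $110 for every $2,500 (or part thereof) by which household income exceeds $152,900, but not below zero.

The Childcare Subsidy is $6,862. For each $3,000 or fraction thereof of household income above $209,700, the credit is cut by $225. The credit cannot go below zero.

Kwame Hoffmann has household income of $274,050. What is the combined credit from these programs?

Renter's Relief Credit: income exceeds $152,900 by $121,150, which is 49 full-or-partial $2,500 increments; reduction = 49 × $110 = $5,390, leaving $2,640.
Childcare Subsidy: income exceeds $209,700 by $64,350, which is 22 full-or-partial $3,000 increments; reduction = 22 × $225 = $4,950, leaving $1,912.
Total: $2,640 + $1,912 = $4,552.

$4,552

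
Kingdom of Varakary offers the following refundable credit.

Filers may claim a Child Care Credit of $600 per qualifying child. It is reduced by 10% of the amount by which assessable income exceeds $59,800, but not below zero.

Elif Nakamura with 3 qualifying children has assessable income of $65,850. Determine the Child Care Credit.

Child Care Credit: base = 3 × $600 = $1,800. 10% of the $6,050 excess over $59,800 is $605; credit = $1,800 − $605 = $1,195.

$1,195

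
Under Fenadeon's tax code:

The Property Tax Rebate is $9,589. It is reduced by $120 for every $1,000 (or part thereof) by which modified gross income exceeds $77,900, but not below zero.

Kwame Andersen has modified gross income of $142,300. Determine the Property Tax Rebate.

$1,789

Property Tax Rebate: income exceeds $77,900 by $64,400, which is 65 full-or-partial $1,000 increments; reduction = 65 × $120 = $7,800, leaving $1,789.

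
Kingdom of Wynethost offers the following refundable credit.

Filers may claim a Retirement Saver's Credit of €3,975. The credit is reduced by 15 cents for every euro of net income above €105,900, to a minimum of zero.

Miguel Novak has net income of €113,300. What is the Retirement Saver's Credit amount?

Retirement Saver's Credit: 15% of the €7,400 excess over €105,900 is €1,110; credit = €3,975 − €1,110 = €2,865.

€2,865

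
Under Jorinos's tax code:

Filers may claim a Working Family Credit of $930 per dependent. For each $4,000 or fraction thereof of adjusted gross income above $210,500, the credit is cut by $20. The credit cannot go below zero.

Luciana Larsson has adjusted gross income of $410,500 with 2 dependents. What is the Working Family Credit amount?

Working Family Credit: base = 2 × $930 = $1,860. income exceeds $210,500 by $200,000, which is 50 full-or-partial $4,000 increments; reduction = 50 × $20 = $1,000, leaving $860.

$860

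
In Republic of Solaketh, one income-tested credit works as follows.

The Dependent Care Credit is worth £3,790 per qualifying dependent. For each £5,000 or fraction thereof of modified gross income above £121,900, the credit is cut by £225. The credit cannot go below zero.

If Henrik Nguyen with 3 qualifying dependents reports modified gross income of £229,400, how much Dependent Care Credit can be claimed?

Dependent Care Credit: base = 3 × £3,790 = £11,370. income exceeds £121,900 by £107,500, which is 22 full-or-partial £5,000 increments; reduction = 22 × £225 = £4,950, leaving £6,420.

£6,420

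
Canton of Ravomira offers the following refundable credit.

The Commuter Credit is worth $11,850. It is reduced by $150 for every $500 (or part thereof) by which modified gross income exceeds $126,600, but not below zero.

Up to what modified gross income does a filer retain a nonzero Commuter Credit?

After 78 increments the reduction is 78 × $150 = $11,700, leaving $150; one more increment wipes it out. Increment 78 ends at excess 78 × $500 = $39,000, so the highest qualifying income is $126,600 + $39,000 = $165,600.

$165,600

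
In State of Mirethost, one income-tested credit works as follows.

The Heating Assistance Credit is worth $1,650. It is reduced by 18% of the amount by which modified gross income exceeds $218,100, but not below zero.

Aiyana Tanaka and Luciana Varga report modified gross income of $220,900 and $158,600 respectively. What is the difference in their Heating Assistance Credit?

$504

Aiyana ($220,900): Heating Assistance Credit: 18% of the $2,800 excess over $218,100 is $504; credit = $1,650 − $504 = $1,146.
Luciana ($158,600): Heating Assistance Credit: $158,600 is at or below the $218,100 threshold, so the full $1,650 applies.
Difference: |$1,146 − $1,650| = $504.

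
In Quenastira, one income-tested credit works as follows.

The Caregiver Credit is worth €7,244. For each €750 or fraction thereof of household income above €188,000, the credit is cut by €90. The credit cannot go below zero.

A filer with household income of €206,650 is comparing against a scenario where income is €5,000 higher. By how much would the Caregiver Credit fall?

At €206,650 — income exceeds €188,000 by €18,650, which is 25 full-or-partial €750 increments; reduction = 25 × €90 = €2,250, leaving €4,994.
At €211,650 — income exceeds €188,000 by €23,650, which is 32 full-or-partial €750 increments; reduction = 32 × €90 = €2,880, leaving €4,364.
Lost: €4,994 − €4,364 = €630.

€630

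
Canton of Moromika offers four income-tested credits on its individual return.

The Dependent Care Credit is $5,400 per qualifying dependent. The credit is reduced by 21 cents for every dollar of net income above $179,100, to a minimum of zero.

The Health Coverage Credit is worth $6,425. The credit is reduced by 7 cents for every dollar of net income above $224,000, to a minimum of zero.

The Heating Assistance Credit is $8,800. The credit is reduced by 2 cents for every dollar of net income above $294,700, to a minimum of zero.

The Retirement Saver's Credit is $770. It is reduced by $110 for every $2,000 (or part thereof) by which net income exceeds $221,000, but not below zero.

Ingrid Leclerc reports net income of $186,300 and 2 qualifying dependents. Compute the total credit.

Dependent Care Credit: base = 2 × $5,400 = $10,800. 21% of the $7,200 excess over $179,100 is $1,512; credit = $10,800 − $1,512 = $9,288.
Health Coverage Credit: $186,300 is at or below the $224,000 threshold, so the full $6,425 applies.
Heating Assistance Credit: $186,300 is at or below the $294,700 threshold, so the full $8,800 applies.
Retirement Saver's Credit: $186,300 is at or below the $221,000 threshold, so the full $770 applies.
Total: $9,288 + $6,425 + $8,800 + $770 = $25,283.

$25,283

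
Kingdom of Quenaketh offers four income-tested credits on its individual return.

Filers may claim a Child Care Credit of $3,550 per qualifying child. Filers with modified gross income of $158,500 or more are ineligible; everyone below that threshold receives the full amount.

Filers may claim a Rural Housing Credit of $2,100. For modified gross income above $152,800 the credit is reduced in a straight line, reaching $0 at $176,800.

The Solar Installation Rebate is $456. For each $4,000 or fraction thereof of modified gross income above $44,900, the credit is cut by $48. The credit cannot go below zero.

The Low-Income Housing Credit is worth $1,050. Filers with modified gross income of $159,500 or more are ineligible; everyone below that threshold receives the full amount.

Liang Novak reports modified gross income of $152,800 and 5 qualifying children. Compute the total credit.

Child Care Credit: base = 5 × $3,550 = $17,750. $152,800 is below the $158,500 cutoff, so the full $17,750 applies.
Rural Housing Credit: $152,800 is at or below the $152,800 threshold, so the full $2,100 applies.
Solar Installation Rebate: income exceeds $44,900 by $107,900 → 27 increments × $48 = $1,296 ≥ base, so the credit is $0.
Low-Income Housing Credit: $152,800 is below the $159,500 cutoff, so the full $1,050 applies.
Total: $17,750 + $2,100 + $0 + $1,050 = $20,900.

$20,900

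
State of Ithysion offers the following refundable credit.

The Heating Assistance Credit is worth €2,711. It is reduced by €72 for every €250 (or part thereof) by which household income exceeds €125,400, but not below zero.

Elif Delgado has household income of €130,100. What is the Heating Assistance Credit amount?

€1,343

Heating Assistance Credit: income exceeds €125,400 by €4,700, which is 19 full-or-partial €250 increments; reduction = 19 × €72 = €1,368, leaving €1,343.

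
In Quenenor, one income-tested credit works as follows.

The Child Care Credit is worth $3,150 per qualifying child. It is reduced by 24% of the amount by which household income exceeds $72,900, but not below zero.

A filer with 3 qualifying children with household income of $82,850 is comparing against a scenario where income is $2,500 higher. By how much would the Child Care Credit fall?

$600

At $82,850 — base = 3 × $3,150 = $9,450. 24% of the $9,950 excess over $72,900 is $2,388; credit = $9,450 − $2,388 = $7,062.
At $85,350 — base = 3 × $3,150 = $9,450. 24% of the $12,450 excess over $72,900 is $2,988; credit = $9,450 − $2,988 = $6,462.
Lost: $7,062 − $6,462 = $600.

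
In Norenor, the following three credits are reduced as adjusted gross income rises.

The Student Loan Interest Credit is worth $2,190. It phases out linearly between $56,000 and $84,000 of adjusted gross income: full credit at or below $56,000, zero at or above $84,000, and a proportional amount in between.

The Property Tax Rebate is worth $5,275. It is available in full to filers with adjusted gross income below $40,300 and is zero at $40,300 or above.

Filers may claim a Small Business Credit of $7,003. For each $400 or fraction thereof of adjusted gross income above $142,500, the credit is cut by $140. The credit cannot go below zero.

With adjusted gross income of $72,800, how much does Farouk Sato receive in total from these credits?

$7,879

Student Loan Interest Credit: $72,800 is $16,800 into a $28,000 phase-out range, leaving 11,200/28,000 of the credit: $2,190 × 11,200/28,000 = $876.
Property Tax Rebate: $72,800 meets or exceeds the $40,300 cutoff, so the credit is $0.
Small Business Credit: $72,800 is at or below the $142,500 threshold, so the full $7,003 applies.
Total: $876 + $0 + $7,003 = $7,879.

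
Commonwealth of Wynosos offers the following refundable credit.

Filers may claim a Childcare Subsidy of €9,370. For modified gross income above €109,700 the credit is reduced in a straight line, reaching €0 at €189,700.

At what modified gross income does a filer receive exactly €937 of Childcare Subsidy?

€937 is 937/9,370 of the full €9,370, so 8,433/9,370 of the €80,000 range has been used: income = €109,700 + €80,000 × 8,433/9,370 = €181,700.

€181,700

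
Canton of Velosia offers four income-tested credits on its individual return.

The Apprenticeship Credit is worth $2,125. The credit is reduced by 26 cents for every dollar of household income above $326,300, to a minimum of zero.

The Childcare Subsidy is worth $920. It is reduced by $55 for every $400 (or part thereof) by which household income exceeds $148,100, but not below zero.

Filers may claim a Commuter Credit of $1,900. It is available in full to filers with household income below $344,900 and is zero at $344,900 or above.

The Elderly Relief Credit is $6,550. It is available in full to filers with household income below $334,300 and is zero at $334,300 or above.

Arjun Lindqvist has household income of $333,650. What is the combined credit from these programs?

$8,664

Apprenticeship Credit: 26% of the $7,350 excess over $326,300 is $1,911; credit = $2,125 − $1,911 = $214.
Childcare Subsidy: income exceeds $148,100 by $185,550 → 464 increments × $55 = $25,520 ≥ base, so the credit is $0.
Commuter Credit: $333,650 is below the $344,900 cutoff, so the full $1,900 applies.
Elderly Relief Credit: $333,650 is below the $334,300 cutoff, so the full $6,550 applies.
Total: $214 + $0 + $1,900 + $6,550 = $8,664.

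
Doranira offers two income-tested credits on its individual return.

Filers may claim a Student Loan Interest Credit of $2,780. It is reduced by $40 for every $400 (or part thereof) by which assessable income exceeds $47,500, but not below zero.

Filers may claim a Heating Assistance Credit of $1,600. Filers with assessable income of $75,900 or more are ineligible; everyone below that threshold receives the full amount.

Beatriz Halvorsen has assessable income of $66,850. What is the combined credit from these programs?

$2,420

Student Loan Interest Credit: income exceeds $47,500 by $19,350, which is 49 full-or-partial $400 increments; reduction = 49 × $40 = $1,960, leaving $820.
Heating Assistance Credit: $66,850 is below the $75,900 cutoff, so the full $1,600 applies.
Total: $820 + $1,600 = $2,420.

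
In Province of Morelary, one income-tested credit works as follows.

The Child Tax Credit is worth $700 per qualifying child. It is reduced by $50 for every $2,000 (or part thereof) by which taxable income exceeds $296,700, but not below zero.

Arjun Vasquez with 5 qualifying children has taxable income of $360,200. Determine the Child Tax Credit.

Child Tax Credit: base = 5 × $700 = $3,500. income exceeds $296,700 by $63,500, which is 32 full-or-partial $2,000 increments; reduction = 32 × $50 = $1,600, leaving $1,900.

$1,900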